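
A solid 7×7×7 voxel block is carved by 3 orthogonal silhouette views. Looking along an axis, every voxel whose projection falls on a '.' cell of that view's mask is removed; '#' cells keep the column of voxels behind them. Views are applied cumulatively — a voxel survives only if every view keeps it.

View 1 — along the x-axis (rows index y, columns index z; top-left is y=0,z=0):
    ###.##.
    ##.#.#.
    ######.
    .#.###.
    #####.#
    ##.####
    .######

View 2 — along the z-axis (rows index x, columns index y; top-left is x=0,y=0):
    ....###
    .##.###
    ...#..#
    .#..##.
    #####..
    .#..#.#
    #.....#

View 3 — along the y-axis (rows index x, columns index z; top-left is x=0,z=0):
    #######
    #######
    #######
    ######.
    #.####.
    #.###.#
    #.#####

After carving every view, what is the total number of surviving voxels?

109 voxels

before carving: 343 voxels (7×7×7)
step 1: project along x, AND mask (37/49) → |grid| = 259
step 2: project along z, AND mask (23/49) → |grid| = 124
step 3: project along y, AND mask (43/49) → |grid| = 109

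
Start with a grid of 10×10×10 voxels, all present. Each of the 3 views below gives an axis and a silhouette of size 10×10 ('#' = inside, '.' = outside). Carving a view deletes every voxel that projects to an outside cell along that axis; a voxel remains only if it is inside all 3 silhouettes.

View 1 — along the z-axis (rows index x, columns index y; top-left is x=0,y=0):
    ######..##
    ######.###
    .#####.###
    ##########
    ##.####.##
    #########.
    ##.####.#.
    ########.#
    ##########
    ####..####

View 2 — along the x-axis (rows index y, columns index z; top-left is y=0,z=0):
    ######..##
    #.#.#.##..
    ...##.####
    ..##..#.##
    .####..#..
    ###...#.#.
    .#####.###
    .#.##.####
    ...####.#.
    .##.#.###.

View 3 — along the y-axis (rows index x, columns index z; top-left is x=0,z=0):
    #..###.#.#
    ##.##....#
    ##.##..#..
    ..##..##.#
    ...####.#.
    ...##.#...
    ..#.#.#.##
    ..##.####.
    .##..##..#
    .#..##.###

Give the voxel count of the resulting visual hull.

|visual hull| = 263

full grid |V| = 1000
carve view 1 (along z, XY-mask fill 86/100): 860 voxels remain
carve view 2 (along x, YZ-mask fill 60/100): 508 voxels remain
carve view 3 (along y, XZ-mask fill 51/100): 263 voxels remain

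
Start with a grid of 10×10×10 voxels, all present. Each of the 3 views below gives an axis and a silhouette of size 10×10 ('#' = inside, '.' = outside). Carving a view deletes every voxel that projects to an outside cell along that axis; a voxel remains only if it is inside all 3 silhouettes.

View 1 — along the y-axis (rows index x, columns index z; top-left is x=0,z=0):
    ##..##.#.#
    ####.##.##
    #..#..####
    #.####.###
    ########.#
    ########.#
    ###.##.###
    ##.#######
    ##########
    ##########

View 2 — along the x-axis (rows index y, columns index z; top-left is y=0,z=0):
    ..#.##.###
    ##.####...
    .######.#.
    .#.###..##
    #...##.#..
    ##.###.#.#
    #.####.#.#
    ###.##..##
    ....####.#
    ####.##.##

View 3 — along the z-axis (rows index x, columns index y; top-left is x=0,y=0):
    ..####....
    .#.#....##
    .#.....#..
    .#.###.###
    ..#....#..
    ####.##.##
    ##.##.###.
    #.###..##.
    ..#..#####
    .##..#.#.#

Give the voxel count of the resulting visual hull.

start: 10×10×10 = 1000 voxels
after view 1 [y-axis, 83 of 100 cells solid] → remaining = 830
after view 2 [x-axis, 63 of 100 cells solid] → remaining = 531
after view 3 [z-axis, 51 of 100 cells solid] → remaining = 283

remaining voxels: 283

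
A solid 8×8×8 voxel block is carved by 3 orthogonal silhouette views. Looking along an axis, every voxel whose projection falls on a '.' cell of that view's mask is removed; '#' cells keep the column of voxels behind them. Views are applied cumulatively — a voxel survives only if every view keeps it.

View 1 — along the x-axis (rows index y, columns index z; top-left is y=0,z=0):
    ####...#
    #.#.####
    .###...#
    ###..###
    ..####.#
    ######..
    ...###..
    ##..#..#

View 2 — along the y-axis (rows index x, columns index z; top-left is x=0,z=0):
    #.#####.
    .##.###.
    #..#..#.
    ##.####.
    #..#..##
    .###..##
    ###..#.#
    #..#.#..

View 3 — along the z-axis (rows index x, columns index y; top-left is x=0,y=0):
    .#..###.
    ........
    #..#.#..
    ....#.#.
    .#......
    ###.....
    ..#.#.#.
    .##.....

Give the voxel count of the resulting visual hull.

before carving: 512 voxels (8×8×8)
  1. axis=0 (YZ plane), |mask|=39  ⇒  voxels=312
  2. axis=1 (XZ plane), |mask|=37  ⇒  voxels=174
  3. axis=2 (XY plane), |mask|=18  ⇒  voxels=53

|visual hull| = 53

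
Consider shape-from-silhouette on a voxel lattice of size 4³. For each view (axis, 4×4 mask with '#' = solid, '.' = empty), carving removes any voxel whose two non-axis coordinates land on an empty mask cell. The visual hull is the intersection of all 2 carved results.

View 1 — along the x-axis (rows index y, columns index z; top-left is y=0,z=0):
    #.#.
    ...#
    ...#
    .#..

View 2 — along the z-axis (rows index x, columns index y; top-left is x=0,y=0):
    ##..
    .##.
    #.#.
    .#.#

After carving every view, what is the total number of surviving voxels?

voxel count = 10

before carving: 64 voxels (4×4×4)
carve view 1 (along x, YZ-mask fill 5/16): 20 voxels remain
carve view 2 (along z, XY-mask fill 8/16): 10 voxels remain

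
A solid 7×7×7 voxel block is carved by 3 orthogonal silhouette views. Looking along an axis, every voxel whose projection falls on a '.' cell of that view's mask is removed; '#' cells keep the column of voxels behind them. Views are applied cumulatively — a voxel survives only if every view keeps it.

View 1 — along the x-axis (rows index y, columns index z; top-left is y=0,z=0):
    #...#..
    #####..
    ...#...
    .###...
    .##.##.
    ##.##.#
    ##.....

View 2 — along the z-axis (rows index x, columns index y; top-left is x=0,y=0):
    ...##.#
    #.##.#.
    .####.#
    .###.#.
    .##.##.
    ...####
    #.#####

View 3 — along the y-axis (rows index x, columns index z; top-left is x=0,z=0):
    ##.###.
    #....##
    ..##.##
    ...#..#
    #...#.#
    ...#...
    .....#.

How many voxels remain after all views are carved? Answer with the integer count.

full grid |V| = 343
  1. axis=0 (YZ plane), |mask|=22  ⇒  voxels=154
  2. axis=2 (XY plane), |mask|=30  ⇒  voxels=95
  3. axis=1 (XZ plane), |mask|=19  ⇒  voxels=31

|visual hull| = 31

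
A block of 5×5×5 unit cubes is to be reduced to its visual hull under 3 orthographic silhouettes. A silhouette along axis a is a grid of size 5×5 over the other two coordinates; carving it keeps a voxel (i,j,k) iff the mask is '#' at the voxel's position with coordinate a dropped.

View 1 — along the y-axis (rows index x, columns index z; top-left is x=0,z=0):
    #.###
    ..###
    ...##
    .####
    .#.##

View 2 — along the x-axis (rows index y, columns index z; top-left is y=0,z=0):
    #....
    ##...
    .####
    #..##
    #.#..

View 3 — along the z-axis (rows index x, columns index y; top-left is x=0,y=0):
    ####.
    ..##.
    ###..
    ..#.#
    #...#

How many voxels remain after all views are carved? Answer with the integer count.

initial block: 5^3 = 125
  1. axis=1 (XZ plane), |mask|=16  ⇒  voxels=80
  2. axis=0 (YZ plane), |mask|=12  ⇒  voxels=34
  3. axis=2 (XY plane), |mask|=13  ⇒  voxels=20

voxel count = 20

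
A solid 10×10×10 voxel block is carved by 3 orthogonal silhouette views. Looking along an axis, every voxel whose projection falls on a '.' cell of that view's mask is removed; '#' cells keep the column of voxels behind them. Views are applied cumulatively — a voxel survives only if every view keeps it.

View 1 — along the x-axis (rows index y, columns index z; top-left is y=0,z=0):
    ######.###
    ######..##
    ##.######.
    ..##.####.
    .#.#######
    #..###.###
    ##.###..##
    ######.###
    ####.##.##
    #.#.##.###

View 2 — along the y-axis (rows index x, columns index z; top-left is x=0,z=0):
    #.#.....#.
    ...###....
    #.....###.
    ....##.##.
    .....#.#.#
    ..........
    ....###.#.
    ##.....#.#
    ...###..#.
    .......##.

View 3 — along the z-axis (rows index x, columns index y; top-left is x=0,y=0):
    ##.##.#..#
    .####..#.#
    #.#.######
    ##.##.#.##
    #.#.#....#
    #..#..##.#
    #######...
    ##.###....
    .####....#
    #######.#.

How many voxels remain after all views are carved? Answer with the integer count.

voxel count = 156

before carving: 1000 voxels (10×10×10)
  1. axis=0 (YZ plane), |mask|=77  ⇒  voxels=770
  2. axis=1 (XZ plane), |mask|=31  ⇒  voxels=256
  3. axis=2 (XY plane), |mask|=61  ⇒  voxels=156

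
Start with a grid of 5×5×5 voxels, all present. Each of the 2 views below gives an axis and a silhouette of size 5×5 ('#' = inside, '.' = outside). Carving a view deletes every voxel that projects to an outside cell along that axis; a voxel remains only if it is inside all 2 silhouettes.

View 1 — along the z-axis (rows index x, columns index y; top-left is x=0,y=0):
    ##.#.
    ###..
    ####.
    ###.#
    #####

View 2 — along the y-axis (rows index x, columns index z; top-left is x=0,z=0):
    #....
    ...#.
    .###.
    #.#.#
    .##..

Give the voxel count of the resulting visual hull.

voxel count = 40

before carving: 125 voxels (5×5×5)
step 1: project along z, AND mask (19/25) → |grid| = 95
step 2: project along y, AND mask (10/25) → |grid| = 40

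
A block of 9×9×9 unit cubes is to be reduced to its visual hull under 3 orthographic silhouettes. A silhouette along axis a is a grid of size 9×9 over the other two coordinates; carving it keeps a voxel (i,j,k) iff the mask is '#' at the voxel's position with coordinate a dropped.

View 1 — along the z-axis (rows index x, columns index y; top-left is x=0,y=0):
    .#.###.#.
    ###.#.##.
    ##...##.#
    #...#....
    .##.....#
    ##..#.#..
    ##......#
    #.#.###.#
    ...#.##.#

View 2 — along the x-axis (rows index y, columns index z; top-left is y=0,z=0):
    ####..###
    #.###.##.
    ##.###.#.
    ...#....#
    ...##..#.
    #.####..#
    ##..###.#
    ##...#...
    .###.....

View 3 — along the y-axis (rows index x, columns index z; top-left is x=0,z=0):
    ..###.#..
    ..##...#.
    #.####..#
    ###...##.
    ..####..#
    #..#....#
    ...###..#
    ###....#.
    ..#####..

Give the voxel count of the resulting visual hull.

full grid |V| = 729
step 1: project along z, AND mask (38/81) → |grid| = 342
step 2: project along x, AND mask (42/81) → |grid| = 190
step 3: project along y, AND mask (39/81) → |grid| = 91

voxel count = 91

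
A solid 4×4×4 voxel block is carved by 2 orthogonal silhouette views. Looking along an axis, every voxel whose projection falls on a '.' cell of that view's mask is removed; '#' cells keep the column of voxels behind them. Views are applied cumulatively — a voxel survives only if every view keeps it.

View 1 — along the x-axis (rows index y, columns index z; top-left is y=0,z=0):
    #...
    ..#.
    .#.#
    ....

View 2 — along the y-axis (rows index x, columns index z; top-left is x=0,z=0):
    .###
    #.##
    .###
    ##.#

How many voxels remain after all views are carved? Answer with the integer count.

voxel count = 12

full grid |V| = 64
carve view 1 (along x, YZ-mask fill 4/16): 16 voxels remain
carve view 2 (along y, XZ-mask fill 12/16): 12 voxels remain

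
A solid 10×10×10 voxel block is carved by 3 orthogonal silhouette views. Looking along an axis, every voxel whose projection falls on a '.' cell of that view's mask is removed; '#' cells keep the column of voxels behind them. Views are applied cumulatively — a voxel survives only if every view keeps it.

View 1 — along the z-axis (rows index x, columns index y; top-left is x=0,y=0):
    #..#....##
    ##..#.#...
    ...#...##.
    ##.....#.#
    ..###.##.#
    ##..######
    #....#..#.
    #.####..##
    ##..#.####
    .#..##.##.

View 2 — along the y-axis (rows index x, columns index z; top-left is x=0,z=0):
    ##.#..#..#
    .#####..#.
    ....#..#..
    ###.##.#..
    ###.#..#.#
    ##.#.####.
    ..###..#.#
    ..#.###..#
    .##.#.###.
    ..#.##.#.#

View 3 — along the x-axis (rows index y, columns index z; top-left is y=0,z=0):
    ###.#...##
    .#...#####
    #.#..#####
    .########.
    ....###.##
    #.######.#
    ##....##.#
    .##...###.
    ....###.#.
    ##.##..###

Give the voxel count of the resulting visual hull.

start: 10×10×10 = 1000 voxels
[1] z-view keeps 51 columns → grid now 510
[2] y-view keeps 53 columns → grid now 283
[3] x-view keeps 61 columns → grid now 169

voxel count = 169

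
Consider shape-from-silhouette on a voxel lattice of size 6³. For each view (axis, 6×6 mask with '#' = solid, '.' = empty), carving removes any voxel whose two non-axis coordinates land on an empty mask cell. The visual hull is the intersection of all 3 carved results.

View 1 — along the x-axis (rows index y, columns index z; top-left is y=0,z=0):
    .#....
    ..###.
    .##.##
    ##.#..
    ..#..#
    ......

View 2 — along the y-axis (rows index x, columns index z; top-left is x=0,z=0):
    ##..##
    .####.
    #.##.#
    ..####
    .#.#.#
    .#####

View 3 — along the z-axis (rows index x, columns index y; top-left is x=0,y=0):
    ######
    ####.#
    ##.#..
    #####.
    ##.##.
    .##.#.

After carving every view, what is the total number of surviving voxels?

full grid |V| = 216
[1] x-view keeps 13 columns → grid now 78
[2] y-view keeps 24 columns → grid now 54
[3] z-view keeps 26 columns → grid now 44

voxel count = 44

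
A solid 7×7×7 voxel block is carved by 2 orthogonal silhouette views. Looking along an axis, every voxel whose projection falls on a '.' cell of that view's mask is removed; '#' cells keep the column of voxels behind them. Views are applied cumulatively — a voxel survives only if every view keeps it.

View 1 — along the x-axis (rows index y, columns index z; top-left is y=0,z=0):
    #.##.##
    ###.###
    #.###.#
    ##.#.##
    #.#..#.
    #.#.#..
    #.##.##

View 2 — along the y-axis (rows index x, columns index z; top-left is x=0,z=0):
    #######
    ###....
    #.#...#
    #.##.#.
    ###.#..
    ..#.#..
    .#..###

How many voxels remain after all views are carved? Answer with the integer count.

start: 7×7×7 = 343 voxels
  1. axis=0 (YZ plane), |mask|=32  ⇒  voxels=224
  2. axis=1 (XZ plane), |mask|=27  ⇒  voxels=129

remaining voxels: 129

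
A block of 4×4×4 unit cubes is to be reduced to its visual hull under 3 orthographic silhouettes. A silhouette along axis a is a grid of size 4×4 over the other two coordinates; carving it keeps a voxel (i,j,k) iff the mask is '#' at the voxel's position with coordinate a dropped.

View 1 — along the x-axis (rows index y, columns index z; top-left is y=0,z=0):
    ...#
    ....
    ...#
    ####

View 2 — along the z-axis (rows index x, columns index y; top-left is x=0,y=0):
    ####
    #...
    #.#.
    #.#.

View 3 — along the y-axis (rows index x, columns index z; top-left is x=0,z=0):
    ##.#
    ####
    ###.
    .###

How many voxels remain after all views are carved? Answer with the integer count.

before carving: 64 voxels (4×4×4)
[1] x-view keeps 6 columns → grid now 24
[2] z-view keeps 9 columns → grid now 11
[3] y-view keeps 13 columns → grid now 8

remaining voxels: 8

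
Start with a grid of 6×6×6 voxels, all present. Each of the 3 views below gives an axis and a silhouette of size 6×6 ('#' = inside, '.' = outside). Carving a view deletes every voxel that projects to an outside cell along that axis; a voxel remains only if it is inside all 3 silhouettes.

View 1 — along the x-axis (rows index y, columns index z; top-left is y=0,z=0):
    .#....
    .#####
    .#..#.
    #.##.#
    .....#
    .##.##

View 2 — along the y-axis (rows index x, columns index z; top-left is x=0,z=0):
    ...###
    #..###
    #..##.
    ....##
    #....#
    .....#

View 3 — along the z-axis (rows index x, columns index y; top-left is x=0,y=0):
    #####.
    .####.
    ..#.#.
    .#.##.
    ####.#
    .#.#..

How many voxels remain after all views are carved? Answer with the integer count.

full grid |V| = 216
carve view 1 (along x, YZ-mask fill 17/36): 102 voxels remain
carve view 2 (along y, XZ-mask fill 15/36): 41 voxels remain
carve view 3 (along z, XY-mask fill 21/36): 26 voxels remain

26 voxels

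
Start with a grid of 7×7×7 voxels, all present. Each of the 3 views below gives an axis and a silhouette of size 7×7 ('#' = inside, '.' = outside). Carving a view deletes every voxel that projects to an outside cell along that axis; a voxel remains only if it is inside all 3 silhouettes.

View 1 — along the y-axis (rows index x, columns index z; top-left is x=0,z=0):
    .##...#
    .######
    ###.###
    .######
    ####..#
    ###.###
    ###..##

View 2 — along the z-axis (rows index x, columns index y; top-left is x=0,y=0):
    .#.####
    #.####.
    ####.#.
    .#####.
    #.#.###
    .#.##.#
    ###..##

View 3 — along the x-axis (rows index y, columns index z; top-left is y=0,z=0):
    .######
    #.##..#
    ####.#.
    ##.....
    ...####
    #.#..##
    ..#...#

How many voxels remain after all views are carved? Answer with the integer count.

voxel count = 101

initial block: 7^3 = 343
carve view 1 (along y, XZ-mask fill 37/49): 259 voxels remain
carve view 2 (along z, XY-mask fill 34/49): 179 voxels remain
carve view 3 (along x, YZ-mask fill 27/49): 101 voxels remain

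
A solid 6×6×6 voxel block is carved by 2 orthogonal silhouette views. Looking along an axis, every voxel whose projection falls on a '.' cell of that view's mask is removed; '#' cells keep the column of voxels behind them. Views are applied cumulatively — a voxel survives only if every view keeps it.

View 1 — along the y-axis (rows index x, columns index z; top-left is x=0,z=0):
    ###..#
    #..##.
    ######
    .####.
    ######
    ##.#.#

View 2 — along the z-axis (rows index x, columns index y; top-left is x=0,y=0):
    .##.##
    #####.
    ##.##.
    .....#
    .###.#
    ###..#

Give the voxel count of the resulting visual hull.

before carving: 216 voxels (6×6×6)
[1] y-view keeps 27 columns → grid now 162
[2] z-view keeps 22 columns → grid now 99

remaining voxels: 99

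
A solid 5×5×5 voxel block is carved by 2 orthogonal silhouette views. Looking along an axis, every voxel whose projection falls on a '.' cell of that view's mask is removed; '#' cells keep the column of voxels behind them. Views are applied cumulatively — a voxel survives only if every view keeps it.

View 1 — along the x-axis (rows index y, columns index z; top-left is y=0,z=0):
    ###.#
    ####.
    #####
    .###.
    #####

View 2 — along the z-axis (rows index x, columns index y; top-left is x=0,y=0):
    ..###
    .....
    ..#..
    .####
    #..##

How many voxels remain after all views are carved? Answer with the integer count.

|visual hull| = 47

before carving: 125 voxels (5×5×5)
  1. axis=0 (YZ plane), |mask|=21  ⇒  voxels=105
  2. axis=2 (XY plane), |mask|=11  ⇒  voxels=47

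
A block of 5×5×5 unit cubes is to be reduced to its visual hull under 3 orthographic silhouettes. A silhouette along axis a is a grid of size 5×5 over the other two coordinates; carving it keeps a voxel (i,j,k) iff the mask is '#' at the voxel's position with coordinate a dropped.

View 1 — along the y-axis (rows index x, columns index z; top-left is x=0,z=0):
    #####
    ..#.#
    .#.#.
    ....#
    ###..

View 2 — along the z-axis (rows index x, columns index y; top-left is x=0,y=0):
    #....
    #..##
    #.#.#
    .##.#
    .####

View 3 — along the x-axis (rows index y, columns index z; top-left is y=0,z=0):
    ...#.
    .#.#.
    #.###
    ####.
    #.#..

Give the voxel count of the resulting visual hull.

voxel count = 14

start: 5×5×5 = 125 voxels
step 1: project along y, AND mask (13/25) → |grid| = 65
step 2: project along z, AND mask (14/25) → |grid| = 32
step 3: project along x, AND mask (13/25) → |grid| = 14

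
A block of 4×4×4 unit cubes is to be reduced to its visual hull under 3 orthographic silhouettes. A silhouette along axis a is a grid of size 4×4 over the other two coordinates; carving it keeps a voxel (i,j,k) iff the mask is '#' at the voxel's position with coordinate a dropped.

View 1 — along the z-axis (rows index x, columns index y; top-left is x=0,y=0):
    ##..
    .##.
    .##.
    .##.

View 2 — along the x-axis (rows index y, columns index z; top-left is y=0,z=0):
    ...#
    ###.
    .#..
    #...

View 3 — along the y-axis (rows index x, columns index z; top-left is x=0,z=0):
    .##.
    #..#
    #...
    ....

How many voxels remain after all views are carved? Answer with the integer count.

4 voxels

full grid |V| = 64
  1. axis=2 (XY plane), |mask|=8  ⇒  voxels=32
  2. axis=0 (YZ plane), |mask|=6  ⇒  voxels=16
  3. axis=1 (XZ plane), |mask|=5  ⇒  voxels=4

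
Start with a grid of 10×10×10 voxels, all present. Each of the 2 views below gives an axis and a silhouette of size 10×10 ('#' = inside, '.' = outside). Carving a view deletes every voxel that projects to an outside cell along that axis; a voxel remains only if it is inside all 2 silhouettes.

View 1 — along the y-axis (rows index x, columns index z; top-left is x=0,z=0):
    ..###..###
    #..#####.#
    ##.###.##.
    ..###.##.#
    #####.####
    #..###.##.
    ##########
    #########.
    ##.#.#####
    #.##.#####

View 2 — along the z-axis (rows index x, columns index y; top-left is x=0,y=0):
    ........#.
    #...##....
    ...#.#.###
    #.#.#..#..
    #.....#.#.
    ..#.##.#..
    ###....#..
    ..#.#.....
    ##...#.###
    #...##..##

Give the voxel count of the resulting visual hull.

remaining voxels: 283

initial block: 10^3 = 1000
after view 1 [y-axis, 76 of 100 cells solid] → remaining = 760
after view 2 [z-axis, 37 of 100 cells solid] → remaining = 283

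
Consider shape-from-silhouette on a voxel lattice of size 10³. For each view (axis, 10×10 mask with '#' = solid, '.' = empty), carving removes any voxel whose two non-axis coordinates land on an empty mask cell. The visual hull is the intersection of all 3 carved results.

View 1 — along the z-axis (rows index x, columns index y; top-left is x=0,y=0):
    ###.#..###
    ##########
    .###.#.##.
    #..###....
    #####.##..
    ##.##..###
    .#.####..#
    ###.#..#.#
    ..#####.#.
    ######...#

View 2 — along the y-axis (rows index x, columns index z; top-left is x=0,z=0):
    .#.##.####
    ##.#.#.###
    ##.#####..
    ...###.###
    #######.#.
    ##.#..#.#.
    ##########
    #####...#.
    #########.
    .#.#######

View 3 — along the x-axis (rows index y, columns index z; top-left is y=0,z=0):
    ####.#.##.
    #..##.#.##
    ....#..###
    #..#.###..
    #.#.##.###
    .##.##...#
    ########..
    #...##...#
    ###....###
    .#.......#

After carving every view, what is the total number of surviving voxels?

voxel count = 261

before carving: 1000 voxels (10×10×10)
  1. axis=2 (XY plane), |mask|=66  ⇒  voxels=660
  2. axis=1 (XZ plane), |mask|=73  ⇒  voxels=482
  3. axis=0 (YZ plane), |mask|=54  ⇒  voxels=261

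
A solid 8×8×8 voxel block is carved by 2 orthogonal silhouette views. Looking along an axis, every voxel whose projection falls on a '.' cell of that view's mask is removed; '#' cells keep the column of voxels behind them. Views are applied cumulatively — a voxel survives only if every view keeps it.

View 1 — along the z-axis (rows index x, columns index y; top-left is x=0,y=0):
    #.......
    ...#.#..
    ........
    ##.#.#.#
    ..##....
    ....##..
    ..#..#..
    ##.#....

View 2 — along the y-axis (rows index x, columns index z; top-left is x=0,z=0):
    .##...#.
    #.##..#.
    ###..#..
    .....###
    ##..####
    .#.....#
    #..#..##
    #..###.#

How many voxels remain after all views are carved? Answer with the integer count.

initial block: 8^3 = 512
after view 1 [z-axis, 17 of 64 cells solid] → remaining = 136
after view 2 [y-axis, 31 of 64 cells solid] → remaining = 65

|visual hull| = 65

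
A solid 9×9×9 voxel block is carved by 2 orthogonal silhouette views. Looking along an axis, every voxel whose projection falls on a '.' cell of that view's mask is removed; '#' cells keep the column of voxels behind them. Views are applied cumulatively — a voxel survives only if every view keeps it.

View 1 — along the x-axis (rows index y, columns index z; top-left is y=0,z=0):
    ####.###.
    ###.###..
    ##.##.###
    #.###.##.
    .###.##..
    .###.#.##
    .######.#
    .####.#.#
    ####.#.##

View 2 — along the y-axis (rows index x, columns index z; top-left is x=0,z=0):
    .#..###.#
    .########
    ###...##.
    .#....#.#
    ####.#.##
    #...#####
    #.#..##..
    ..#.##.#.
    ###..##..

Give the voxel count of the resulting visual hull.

initial block: 9^3 = 729
step 1: project along x, AND mask (57/81) → |grid| = 513
step 2: project along y, AND mask (47/81) → |grid| = 298

remaining voxels: 298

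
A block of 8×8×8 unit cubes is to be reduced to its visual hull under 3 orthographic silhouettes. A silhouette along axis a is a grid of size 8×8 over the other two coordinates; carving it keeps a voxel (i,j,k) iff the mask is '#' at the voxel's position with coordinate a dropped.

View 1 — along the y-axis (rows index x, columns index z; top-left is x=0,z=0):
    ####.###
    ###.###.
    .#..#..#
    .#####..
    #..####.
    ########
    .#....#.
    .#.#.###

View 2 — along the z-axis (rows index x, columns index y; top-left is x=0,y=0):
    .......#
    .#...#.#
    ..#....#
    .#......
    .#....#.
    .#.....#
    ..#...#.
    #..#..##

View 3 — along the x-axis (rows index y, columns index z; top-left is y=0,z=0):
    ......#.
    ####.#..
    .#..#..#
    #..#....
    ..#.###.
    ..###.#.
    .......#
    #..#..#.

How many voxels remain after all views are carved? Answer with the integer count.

36 voxels

full grid |V| = 512
[1] y-view keeps 41 columns → grid now 328
[2] z-view keeps 17 columns → grid now 86
[3] x-view keeps 23 columns → grid now 36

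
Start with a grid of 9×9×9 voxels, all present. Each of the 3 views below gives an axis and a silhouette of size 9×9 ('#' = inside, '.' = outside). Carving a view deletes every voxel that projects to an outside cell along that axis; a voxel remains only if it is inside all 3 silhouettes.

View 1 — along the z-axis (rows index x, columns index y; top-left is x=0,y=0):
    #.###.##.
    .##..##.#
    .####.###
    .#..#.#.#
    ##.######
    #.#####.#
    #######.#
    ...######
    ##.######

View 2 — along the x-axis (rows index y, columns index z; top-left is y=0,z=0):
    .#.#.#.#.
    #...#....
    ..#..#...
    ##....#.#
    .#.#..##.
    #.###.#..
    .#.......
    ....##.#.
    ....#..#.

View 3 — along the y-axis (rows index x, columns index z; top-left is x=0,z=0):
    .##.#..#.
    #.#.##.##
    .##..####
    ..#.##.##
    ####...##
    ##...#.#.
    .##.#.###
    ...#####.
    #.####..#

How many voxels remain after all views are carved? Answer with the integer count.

initial block: 9^3 = 729
carve view 1 (along z, XY-mask fill 59/81): 531 voxels remain
carve view 2 (along x, YZ-mask fill 27/81): 172 voxels remain
carve view 3 (along y, XZ-mask fill 48/81): 103 voxels remain

103 voxels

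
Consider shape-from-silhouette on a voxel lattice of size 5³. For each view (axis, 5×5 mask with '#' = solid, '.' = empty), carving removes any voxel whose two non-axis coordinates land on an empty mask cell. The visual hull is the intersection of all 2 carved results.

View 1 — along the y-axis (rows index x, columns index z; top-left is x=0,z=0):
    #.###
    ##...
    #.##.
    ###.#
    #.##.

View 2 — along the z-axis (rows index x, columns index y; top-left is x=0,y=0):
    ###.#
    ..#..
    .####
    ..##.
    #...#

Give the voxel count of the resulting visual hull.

44 voxels

full grid |V| = 125
  1. axis=1 (XZ plane), |mask|=16  ⇒  voxels=80
  2. axis=2 (XY plane), |mask|=13  ⇒  voxels=44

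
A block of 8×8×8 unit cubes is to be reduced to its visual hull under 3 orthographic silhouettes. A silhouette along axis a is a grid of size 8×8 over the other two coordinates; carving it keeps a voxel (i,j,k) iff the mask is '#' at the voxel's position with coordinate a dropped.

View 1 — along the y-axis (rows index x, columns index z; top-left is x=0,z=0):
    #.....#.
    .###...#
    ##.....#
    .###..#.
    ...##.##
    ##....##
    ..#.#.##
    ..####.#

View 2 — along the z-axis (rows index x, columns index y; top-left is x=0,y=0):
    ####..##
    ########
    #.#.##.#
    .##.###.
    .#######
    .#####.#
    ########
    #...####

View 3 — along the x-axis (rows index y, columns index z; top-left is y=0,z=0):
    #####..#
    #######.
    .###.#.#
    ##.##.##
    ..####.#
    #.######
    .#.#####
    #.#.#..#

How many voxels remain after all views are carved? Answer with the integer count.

initial block: 8^3 = 512
[1] y-view keeps 30 columns → grid now 240
[2] z-view keeps 50 columns → grid now 188
[3] x-view keeps 46 columns → grid now 139

|visual hull| = 139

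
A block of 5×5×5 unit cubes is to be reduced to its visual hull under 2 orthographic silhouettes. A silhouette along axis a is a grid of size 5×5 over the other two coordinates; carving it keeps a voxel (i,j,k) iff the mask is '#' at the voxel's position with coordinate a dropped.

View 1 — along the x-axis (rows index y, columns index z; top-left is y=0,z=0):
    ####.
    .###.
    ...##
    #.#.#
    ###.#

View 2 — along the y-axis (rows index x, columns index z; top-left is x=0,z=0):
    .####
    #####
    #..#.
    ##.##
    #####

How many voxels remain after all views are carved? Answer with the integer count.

remaining voxels: 63

initial block: 5^3 = 125
after view 1 [x-axis, 16 of 25 cells solid] → remaining = 80
after view 2 [y-axis, 20 of 25 cells solid] → remaining = 63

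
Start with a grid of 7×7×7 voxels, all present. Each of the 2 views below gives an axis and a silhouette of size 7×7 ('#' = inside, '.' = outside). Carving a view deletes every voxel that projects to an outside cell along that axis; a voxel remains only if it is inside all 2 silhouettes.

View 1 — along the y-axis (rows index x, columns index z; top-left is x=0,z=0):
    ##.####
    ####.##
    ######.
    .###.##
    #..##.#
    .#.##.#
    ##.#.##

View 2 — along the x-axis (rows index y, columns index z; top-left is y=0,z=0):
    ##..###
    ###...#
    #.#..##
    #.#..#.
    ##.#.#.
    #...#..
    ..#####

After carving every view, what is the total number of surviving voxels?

remaining voxels: 135

start: 7×7×7 = 343 voxels
after view 1 [y-axis, 36 of 49 cells solid] → remaining = 252
after view 2 [x-axis, 27 of 49 cells solid] → remaining = 135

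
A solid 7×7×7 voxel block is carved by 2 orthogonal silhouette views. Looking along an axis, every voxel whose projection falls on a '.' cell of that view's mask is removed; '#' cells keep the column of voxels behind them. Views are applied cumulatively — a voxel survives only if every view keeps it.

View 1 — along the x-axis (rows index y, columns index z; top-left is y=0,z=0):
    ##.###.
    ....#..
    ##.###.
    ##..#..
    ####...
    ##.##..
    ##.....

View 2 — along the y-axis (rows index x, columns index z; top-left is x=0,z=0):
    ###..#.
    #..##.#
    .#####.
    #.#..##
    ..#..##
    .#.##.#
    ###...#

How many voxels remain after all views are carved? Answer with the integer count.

|visual hull| = 88

start: 7×7×7 = 343 voxels
  1. axis=0 (YZ plane), |mask|=24  ⇒  voxels=168
  2. axis=1 (XZ plane), |mask|=28  ⇒  voxels=88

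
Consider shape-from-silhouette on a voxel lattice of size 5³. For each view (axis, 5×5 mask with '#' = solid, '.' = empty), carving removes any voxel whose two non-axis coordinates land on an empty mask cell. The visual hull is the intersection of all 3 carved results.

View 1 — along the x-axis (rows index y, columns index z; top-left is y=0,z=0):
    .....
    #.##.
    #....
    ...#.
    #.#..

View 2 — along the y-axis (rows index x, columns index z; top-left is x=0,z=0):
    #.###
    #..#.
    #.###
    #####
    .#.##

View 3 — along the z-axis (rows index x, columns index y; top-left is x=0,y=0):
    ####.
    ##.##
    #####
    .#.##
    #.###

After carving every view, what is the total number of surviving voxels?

23 voxels

start: 5×5×5 = 125 voxels
  1. axis=0 (YZ plane), |mask|=7  ⇒  voxels=35
  2. axis=1 (XZ plane), |mask|=18  ⇒  voxels=28
  3. axis=2 (XY plane), |mask|=20  ⇒  voxels=23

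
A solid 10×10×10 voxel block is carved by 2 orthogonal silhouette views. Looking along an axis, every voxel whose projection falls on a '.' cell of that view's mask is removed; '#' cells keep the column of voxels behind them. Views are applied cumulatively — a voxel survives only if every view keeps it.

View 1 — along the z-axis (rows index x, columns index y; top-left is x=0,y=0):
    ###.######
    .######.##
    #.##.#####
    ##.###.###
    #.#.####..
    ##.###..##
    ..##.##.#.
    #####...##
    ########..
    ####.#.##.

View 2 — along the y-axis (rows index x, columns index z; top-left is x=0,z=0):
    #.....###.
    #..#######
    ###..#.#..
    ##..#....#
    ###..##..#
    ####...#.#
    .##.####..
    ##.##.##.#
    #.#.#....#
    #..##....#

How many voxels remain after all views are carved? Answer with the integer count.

|visual hull| = 389

initial block: 10^3 = 1000
[1] z-view keeps 73 columns → grid now 730
[2] y-view keeps 54 columns → grid now 389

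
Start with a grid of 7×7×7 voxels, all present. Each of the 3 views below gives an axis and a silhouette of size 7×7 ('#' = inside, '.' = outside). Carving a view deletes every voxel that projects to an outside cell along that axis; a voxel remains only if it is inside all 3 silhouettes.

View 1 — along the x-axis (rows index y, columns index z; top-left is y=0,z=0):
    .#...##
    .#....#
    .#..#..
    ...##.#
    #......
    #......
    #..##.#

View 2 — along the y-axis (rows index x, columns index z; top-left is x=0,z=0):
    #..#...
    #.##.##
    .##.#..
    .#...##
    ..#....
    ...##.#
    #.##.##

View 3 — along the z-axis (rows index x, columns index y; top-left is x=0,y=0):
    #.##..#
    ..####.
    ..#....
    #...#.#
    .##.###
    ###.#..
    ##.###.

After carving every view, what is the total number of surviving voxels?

remaining voxels: 23

full grid |V| = 343
V1 x: intersect with YZ mask (16 set) -- 112 left
V2 y: intersect with XZ mask (22 set) -- 48 left
V3 z: intersect with XY mask (26 set) -- 23 left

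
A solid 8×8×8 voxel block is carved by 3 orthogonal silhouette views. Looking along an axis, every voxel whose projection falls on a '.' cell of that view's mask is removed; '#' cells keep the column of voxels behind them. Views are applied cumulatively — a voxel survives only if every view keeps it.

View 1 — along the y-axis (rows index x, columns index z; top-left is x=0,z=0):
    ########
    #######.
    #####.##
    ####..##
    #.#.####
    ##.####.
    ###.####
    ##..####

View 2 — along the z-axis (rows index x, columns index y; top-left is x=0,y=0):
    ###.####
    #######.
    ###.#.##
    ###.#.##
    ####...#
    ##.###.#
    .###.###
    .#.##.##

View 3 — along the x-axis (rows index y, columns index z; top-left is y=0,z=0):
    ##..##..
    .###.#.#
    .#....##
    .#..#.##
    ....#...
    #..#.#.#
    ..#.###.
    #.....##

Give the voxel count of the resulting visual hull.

start: 8×8×8 = 512 voxels
V1 y: intersect with XZ mask (53 set) -- 424 left
V2 z: intersect with XY mask (48 set) -- 321 left
V3 x: intersect with YZ mask (28 set) -- 141 left

remaining voxels: 141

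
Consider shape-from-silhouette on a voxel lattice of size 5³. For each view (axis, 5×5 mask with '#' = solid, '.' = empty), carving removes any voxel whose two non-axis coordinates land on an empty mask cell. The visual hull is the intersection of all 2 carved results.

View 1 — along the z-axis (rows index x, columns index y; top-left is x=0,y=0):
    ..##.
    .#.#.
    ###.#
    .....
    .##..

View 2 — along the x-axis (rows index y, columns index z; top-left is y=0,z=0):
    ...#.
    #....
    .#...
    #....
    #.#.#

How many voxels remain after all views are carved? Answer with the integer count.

remaining voxels: 12

full grid |V| = 125
V1 z: intersect with XY mask (10 set) -- 50 left
V2 x: intersect with YZ mask (7 set) -- 12 left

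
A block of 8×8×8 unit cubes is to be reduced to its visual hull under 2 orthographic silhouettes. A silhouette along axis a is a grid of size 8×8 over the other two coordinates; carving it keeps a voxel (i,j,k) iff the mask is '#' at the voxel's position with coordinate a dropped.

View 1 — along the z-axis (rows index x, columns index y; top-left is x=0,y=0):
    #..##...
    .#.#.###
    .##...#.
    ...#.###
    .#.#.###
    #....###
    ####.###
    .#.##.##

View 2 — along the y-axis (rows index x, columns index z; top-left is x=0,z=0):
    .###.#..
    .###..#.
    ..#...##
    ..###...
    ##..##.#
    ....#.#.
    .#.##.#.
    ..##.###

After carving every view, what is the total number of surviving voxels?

start: 8×8×8 = 512 voxels
  1. axis=2 (XY plane), |mask|=36  ⇒  voxels=288
  2. axis=1 (XZ plane), |mask|=30  ⇒  voxels=139

139 voxels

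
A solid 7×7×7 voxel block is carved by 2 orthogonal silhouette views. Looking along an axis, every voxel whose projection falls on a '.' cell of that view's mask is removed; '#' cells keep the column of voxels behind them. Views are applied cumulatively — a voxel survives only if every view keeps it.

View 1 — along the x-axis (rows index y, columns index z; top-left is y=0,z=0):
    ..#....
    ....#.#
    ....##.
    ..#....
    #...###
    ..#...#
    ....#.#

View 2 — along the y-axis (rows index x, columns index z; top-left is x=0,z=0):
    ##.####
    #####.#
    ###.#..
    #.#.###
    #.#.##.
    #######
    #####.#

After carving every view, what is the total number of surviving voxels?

voxel count = 81

start: 7×7×7 = 343 voxels
  1. axis=0 (YZ plane), |mask|=14  ⇒  voxels=98
  2. axis=1 (XZ plane), |mask|=38  ⇒  voxels=81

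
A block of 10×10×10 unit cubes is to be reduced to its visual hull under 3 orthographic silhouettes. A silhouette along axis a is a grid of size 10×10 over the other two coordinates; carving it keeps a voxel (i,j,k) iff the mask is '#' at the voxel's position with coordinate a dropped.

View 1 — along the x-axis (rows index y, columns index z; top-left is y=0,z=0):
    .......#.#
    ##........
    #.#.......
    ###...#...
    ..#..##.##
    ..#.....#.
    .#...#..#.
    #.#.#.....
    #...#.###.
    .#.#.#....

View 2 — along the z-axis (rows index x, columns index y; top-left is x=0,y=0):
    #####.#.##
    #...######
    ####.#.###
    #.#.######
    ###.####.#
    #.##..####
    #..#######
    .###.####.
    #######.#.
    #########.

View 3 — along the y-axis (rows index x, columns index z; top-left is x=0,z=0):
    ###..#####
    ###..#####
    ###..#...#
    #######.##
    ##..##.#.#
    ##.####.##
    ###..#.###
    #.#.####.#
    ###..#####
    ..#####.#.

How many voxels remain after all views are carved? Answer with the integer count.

full grid |V| = 1000
after view 1 [x-axis, 31 of 100 cells solid] → remaining = 310
after view 2 [z-axis, 78 of 100 cells solid] → remaining = 242
after view 3 [y-axis, 72 of 100 cells solid] → remaining = 187

remaining voxels: 187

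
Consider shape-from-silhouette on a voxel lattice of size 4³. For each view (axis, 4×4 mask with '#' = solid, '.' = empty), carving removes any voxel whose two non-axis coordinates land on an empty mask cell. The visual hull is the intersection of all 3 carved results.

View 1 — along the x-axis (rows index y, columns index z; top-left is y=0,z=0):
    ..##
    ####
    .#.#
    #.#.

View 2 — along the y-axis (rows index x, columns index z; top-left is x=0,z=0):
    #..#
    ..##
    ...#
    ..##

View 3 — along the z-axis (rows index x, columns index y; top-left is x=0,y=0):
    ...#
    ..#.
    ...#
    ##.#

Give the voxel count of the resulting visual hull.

|visual hull| = 7

initial block: 4^3 = 64
[1] x-view keeps 10 columns → grid now 40
[2] y-view keeps 7 columns → grid now 20
[3] z-view keeps 6 columns → grid now 7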